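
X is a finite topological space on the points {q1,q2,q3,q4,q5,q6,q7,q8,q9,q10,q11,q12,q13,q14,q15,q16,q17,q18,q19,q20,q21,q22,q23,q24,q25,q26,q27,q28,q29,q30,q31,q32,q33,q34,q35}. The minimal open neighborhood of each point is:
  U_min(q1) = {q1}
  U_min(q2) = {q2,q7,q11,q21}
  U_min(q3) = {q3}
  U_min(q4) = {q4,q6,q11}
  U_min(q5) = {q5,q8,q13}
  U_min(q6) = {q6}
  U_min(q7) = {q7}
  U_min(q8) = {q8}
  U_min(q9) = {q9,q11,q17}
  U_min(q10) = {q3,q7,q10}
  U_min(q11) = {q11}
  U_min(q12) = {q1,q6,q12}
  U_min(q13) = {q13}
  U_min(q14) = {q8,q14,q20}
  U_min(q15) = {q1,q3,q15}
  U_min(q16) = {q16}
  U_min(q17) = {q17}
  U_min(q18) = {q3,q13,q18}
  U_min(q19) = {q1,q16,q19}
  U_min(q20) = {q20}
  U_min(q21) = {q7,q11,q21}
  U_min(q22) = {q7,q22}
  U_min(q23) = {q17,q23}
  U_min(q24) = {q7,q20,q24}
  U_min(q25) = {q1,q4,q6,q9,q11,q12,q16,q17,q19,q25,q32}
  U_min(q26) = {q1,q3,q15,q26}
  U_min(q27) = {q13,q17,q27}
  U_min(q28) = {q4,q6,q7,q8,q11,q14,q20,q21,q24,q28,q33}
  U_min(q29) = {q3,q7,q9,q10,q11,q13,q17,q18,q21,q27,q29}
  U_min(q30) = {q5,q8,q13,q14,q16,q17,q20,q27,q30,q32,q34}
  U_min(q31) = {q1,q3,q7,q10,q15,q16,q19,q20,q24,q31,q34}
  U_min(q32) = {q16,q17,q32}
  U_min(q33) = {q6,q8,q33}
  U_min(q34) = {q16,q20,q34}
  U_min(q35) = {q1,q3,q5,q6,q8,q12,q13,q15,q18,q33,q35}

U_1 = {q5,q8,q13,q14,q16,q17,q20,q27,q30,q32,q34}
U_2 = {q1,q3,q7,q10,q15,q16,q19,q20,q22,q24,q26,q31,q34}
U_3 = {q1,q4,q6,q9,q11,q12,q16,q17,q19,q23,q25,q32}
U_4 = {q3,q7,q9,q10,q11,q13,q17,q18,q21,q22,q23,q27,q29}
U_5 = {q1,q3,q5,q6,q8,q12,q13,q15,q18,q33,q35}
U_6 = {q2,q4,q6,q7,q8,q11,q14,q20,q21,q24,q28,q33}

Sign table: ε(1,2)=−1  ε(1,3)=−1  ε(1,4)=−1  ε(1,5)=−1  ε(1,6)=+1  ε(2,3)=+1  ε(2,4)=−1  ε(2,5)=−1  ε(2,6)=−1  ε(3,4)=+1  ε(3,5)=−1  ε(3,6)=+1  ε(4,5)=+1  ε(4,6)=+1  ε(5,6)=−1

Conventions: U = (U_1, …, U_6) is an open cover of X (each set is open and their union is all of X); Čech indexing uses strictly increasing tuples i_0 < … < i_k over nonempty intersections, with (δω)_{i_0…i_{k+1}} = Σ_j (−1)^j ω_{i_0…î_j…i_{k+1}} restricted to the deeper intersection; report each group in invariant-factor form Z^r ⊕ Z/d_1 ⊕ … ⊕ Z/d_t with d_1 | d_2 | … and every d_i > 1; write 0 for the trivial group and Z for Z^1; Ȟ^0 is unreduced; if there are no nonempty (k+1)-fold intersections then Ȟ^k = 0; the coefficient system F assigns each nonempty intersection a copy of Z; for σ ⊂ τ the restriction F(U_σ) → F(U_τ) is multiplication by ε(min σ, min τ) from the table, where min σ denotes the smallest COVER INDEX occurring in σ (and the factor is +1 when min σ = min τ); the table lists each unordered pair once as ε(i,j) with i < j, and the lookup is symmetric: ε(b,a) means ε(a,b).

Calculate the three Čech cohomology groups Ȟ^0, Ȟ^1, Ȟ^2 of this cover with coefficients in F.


Ȟ^0(U;F) ≅ 0, Ȟ^1(U;F) ≅ Z/2, Ȟ^2(U;F) ≅ Z

nerve of the cover:
  U12={q16,q20,q34} U13={q16,q17,q32} U14={q13,q17,q27} U15={q5,q8,q13} U16={q8,q14,q20} U23={q1,q16,q19} U24={q3,q7,q10,q22} U25={q1,q3,q15} U26={q7,q20,q24} U34={q9,q11,q17,q23} U35={q1,q6,q12} U36={q4,q6,q11} U45={q3,q13,q18} U46={q7,q11,q21} U56={q6,q8,q33}
  U123={q16} U126={q20} U134={q17} U145={q13} U156={q8} U235={q1} U245={q3} U246={q7} U346={q11} U356={q6}
C dims 6,15,10; δ0: rk 6, SNF 1^5·2; δ1: rk 9, SNF 1^9
Ȟ^0 = (6 − 6) − 0 = 0, so Ȟ^0 ≅ 0
Ȟ^1 = (15 − 9) − 6 = 0 plus torsion [2], so Ȟ^1 ≅ Z/2
Ȟ^2 = (10 − 0) − 9 = 1, so Ȟ^2 ≅ Z


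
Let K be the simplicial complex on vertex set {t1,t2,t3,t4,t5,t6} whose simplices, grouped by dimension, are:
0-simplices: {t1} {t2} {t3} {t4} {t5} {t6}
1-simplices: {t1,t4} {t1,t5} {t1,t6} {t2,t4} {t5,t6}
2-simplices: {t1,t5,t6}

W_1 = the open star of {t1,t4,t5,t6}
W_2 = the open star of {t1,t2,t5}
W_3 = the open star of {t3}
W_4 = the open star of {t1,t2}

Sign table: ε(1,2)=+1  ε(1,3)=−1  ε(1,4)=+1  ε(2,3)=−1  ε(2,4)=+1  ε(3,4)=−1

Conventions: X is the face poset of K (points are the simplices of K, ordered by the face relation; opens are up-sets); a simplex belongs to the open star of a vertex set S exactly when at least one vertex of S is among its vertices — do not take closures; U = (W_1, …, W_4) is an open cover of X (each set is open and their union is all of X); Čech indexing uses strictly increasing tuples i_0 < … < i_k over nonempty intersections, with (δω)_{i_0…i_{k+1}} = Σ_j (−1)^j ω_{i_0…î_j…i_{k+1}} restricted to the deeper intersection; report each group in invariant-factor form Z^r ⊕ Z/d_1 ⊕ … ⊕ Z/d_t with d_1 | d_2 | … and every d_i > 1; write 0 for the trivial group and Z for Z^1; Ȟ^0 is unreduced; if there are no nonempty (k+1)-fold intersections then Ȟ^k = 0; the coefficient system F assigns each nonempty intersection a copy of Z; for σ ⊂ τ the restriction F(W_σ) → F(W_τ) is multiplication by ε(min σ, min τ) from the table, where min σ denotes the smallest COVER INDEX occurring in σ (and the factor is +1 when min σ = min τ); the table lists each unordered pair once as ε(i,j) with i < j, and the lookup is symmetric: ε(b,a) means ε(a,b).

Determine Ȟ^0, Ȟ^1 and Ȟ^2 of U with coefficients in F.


nonempty overlaps:
  W1={{t1},{t4},{t5},{t6},{t1,t4},{t1,t5},{t1,t6},{t2,t4},{t5,t6},{t1,t5,t6}} W2={{t1},{t2},{t5},{t1,t4},{t1,t5},{t1,t6},{t2,t4},{t5,t6},{t1,t5,t6}} W3={{t3}} W4={{t1},{t2},{t1,t4},{t1,t5},{t1,t6},{t2,t4},{t1,t5,t6}}
  W12={{t1},{t5},{t1,t4},{t1,t5},{t1,t6},{t2,t4},{t5,t6},{t1,t5,t6}} W14={{t1},{t1,t4},{t1,t5},{t1,t6},{t2,t4},{t1,t5,t6}} W24={{t1},{t2},{t1,t4},{t1,t5},{t1,t6},{t2,t4},{t1,t5,t6}}
  W124={{t1},{t1,t4},{t1,t5},{t1,t6},{t2,t4},{t1,t5,t6}}
C dims 4,3,1; δ0: rk 2, SNF 1^2; δ1: rk 1, SNF 1^1
degree 0: 4−2−0 = 2 → Ȟ^0 ≅ Z^2
degree 1: 3−1−2 = 0 → Ȟ^1 ≅ 0
degree 2: 1−0−1 = 0 → Ȟ^2 ≅ 0

Ȟ^0(U;F) ≅ Z^2, Ȟ^1(U;F) ≅ 0 and Ȟ^2(U;F) ≅ 0


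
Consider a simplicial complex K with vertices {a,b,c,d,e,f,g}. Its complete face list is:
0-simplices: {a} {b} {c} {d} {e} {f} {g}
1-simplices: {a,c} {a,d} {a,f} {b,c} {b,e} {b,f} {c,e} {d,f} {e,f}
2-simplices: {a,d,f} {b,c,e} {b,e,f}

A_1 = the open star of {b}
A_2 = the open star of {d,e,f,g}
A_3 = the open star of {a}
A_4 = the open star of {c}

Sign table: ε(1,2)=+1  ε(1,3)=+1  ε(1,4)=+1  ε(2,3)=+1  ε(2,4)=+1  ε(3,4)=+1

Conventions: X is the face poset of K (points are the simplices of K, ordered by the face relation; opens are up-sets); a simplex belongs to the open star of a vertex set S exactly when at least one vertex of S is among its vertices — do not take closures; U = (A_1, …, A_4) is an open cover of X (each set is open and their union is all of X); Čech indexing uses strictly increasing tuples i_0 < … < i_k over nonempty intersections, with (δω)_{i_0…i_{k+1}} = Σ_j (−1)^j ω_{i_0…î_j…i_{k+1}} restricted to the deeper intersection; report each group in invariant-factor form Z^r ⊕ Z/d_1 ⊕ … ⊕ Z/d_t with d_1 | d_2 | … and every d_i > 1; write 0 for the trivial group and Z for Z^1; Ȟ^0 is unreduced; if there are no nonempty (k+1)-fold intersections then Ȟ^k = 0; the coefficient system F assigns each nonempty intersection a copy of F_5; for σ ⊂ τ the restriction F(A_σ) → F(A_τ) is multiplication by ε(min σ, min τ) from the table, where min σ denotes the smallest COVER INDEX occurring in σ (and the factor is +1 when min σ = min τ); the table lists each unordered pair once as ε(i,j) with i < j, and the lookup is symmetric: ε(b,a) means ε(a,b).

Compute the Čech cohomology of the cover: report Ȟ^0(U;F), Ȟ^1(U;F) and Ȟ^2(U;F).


intersection data:
  A1={{b},{b,c},{b,e},{b,f},{b,c,e},{b,e,f}} A2={{d},{e},{f},{g},{a,d},{a,f},{b,e},{b,f},{c,e},{d,f},{e,f},{a,d,f},{b,c,e},{b,e,f}} A3={{a},{a,c},{a,d},{a,f},{a,d,f}} A4={{c},{a,c},{b,c},{c,e},{b,c,e}}
  A12={{b,e},{b,f},{b,c,e},{b,e,f}} A14={{b,c},{b,c,e}} A23={{a,d},{a,f},{a,d,f}} A24={{c,e},{b,c,e}} A34={{a,c}}
  A124={{b,c,e}}
C dims 4,5,1; δ0: rk_F5 3; δ1: rk_F5 1
Ȟ^0 = (4 − 3) − 0 = 1, so Ȟ^0 ≅ Z/5
Ȟ^1 = (5 − 1) − 3 = 1, so Ȟ^1 ≅ Z/5
Ȟ^2 = (1 − 0) − 1 = 0, so Ȟ^2 ≅ 0

Ȟ^0(U;F) ≅ Z/5, Ȟ^1(U;F) ≅ Z/5 and Ȟ^2(U;F) ≅ 0


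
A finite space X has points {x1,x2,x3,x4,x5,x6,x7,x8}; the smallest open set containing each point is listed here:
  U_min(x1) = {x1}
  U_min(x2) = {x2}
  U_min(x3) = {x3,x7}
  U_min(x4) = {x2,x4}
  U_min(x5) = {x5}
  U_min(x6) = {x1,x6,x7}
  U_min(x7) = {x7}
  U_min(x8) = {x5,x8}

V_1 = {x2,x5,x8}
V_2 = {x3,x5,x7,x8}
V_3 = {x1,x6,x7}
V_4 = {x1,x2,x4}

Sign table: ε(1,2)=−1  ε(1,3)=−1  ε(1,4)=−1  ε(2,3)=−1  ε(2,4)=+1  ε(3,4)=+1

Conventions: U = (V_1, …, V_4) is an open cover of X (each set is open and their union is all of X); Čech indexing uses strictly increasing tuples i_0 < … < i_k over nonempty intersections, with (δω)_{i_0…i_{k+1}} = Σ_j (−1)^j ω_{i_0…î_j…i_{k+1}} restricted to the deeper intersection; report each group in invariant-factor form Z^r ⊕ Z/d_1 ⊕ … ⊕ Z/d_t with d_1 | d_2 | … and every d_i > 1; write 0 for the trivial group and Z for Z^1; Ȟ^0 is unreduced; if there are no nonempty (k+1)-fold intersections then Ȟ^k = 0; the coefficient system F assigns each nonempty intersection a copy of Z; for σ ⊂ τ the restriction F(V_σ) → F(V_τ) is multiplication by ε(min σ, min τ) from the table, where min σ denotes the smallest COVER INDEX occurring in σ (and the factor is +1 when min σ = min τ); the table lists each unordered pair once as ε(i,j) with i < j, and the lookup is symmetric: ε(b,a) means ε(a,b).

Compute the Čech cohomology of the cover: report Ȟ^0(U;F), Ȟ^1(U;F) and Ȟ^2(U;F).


intersection data:
  V12={x5,x8} V14={x2} V23={x7} V34={x1}
C dims 4,4; δ0: rk 4, SNF 1^3·2
Ȟ^0 = (4 − 4) − 0 = 0, so Ȟ^0 ≅ 0
Ȟ^1 = (4 − 0) − 4 = 0 plus torsion [2], so Ȟ^1 ≅ Z/2
Ȟ^2 = (0 − 0) − 0 = 0, so Ȟ^2 ≅ 0

Ȟ^0 = 0, Ȟ^1 = Z/2 and Ȟ^2 = 0


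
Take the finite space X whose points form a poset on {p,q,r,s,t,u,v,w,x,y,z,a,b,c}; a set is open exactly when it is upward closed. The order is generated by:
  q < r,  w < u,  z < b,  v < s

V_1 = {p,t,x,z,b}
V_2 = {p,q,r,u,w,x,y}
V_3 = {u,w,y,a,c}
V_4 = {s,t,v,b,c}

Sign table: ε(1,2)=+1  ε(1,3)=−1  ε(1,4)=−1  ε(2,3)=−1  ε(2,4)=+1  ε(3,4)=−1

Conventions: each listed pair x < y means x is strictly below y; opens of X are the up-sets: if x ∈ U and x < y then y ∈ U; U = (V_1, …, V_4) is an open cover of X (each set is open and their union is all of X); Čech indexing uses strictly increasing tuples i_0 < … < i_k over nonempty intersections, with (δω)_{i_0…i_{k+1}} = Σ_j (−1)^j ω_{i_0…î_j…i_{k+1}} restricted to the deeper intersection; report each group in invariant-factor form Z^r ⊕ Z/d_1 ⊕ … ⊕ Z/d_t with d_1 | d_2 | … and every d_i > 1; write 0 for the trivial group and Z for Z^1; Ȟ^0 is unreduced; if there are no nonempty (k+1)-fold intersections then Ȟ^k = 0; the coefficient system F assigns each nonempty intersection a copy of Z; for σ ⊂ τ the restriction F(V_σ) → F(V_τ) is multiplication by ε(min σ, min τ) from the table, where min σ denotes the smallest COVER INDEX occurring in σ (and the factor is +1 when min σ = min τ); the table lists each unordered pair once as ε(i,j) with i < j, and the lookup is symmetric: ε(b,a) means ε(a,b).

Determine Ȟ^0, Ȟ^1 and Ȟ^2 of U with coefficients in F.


Ȟ^0 ≅ 0,  Ȟ^1 ≅ Z/2,  Ȟ^2 ≅ 0

cover nerve:
  V12={p,x} V14={t,b} V23={u,w,y} V34={c}
C dims 4,4; δ0: rk 4, SNF 1^3·2
Ȟ^0: (4−4)−0=0 ⇒ 0
Ȟ^1: (4−0)−4=0 plus torsion [2] ⇒ Z/2
Ȟ^2: (0−0)−0=0 ⇒ 0


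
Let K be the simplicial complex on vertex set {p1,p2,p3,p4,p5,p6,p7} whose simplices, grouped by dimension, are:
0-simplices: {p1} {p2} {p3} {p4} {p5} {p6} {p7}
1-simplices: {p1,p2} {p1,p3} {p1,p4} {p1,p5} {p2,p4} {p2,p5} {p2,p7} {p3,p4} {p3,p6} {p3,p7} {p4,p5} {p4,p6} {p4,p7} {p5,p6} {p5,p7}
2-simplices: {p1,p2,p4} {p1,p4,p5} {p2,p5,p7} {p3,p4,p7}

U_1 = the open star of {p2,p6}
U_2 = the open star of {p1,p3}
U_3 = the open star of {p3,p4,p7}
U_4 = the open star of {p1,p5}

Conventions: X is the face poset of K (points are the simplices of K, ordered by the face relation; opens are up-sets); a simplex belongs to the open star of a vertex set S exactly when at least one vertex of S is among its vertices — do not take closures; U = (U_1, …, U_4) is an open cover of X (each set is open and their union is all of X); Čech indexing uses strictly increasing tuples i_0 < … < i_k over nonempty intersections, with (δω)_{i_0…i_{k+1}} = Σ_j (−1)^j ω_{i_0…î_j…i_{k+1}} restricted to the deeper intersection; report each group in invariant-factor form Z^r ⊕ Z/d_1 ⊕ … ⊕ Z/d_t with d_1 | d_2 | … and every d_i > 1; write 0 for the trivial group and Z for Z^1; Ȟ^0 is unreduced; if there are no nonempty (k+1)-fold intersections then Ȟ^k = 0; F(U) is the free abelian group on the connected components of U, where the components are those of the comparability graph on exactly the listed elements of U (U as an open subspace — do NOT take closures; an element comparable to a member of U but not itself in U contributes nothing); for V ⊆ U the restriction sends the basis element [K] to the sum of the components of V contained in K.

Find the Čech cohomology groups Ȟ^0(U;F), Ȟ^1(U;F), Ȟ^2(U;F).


Ȟ^0 ≅ Z,  Ȟ^1 ≅ Z^5,  Ȟ^2 ≅ 0

nerve simplices:
  U1={{p2},{p6},{p1,p2},{p2,p4},{p2,p5},{p2,p7},{p3,p6},{p4,p6},{p5,p6},{p1,p2,p4},{p2,p5,p7}} U2={{p1},{p3},{p1,p2},{p1,p3},{p1,p4},{p1,p5},{p3,p4},{p3,p6},{p3,p7},{p1,p2,p4},{p1,p4,p5},{p3,p4,p7}} U3={{p3},{p4},{p7},{p1,p3},{p1,p4},{p2,p4},{p2,p7},{p3,p4},{p3,p6},{p3,p7},{p4,p5},{p4,p6},{p4,p7},{p5,p7},{p1,p2,p4},{p1,p4,p5},{p2,p5,p7},{p3,p4,p7}} U4={{p1},{p5},{p1,p2},{p1,p3},{p1,p4},{p1,p5},{p2,p5},{p4,p5},{p5,p6},{p5,p7},{p1,p2,p4},{p1,p4,p5},{p2,p5,p7}}
  U12={{p1,p2},{p3,p6},{p1,p2,p4}} U13={{p2,p4},{p2,p7},{p3,p6},{p4,p6},{p1,p2,p4},{p2,p5,p7}} U14={{p1,p2},{p2,p5},{p5,p6},{p1,p2,p4},{p2,p5,p7}} U23={{p3},{p1,p3},{p1,p4},{p3,p4},{p3,p6},{p3,p7},{p1,p2,p4},{p1,p4,p5},{p3,p4,p7}} U24={{p1},{p1,p2},{p1,p3},{p1,p4},{p1,p5},{p1,p2,p4},{p1,p4,p5}} U34={{p1,p3},{p1,p4},{p4,p5},{p5,p7},{p1,p2,p4},{p1,p4,p5},{p2,p5,p7}}
  U123={{p3,p6},{p1,p2,p4}} U124={{p1,p2},{p1,p2,p4}} U134={{p1,p2,p4},{p2,p5,p7}} U234={{p1,p3},{p1,p4},{p1,p2,p4},{p1,p4,p5}}
  U1234={{p1,p2,p4}}
components per intersection:
  U1: {{p2},{p1,p2},{p2,p4},{p2,p5},{p2,p7},{p1,p2,p4},{p2,p5,p7}} {{p6},{p3,p6},{p4,p6},{p5,p6}}
  U2: {{p1},{p3},{p1,p2},{p1,p3},{p1,p4},{p1,p5},{p3,p4},{p3,p6},{p3,p7},{p1,p2,p4},{p1,p4,p5},{p3,p4,p7}}
  U3: {{p3},{p4},{p7},{p1,p3},{p1,p4},{p2,p4},{p2,p7},{p3,p4},{p3,p6},{p3,p7},{p4,p5},{p4,p6},{p4,p7},{p5,p7},{p1,p2,p4},{p1,p4,p5},{p2,p5,p7},{p3,p4,p7}}
  U4: {{p1},{p5},{p1,p2},{p1,p3},{p1,p4},{p1,p5},{p2,p5},{p4,p5},{p5,p6},{p5,p7},{p1,p2,p4},{p1,p4,p5},{p2,p5,p7}}
  U12: {{p1,p2},{p1,p2,p4}} {{p3,p6}}
  U13: {{p2,p4},{p1,p2,p4}} {{p2,p7},{p2,p5,p7}} {{p3,p6}} {{p4,p6}}
  U14: {{p1,p2},{p1,p2,p4}} {{p2,p5},{p2,p5,p7}} {{p5,p6}}
  U23: {{p3},{p1,p3},{p3,p4},{p3,p6},{p3,p7},{p3,p4,p7}} {{p1,p4},{p1,p2,p4},{p1,p4,p5}}
  U24: {{p1},{p1,p2},{p1,p3},{p1,p4},{p1,p5},{p1,p2,p4},{p1,p4,p5}}
  U34: {{p1,p3}} {{p1,p4},{p4,p5},{p1,p2,p4},{p1,p4,p5}} {{p5,p7},{p2,p5,p7}}
  U123: {{p3,p6}} {{p1,p2,p4}}
  U124: {{p1,p2},{p1,p2,p4}}
  U134: {{p1,p2,p4}} {{p2,p5,p7}}
  U234: {{p1,p3}} {{p1,p4},{p1,p2,p4},{p1,p4,p5}}
  U1234: {{p1,p2,p4}}
C dims 5,15,7,1; δ0: rk 4, SNF 1^4; δ1: rk 6, SNF 1^6; δ2: rk 1, SNF 1^1
degree 0: 5−4−0 = 1 → Ȟ^0 ≅ Z
degree 1: 15−6−4 = 5 → Ȟ^1 ≅ Z^5
degree 2: 7−1−6 = 0 → Ȟ^2 ≅ 0


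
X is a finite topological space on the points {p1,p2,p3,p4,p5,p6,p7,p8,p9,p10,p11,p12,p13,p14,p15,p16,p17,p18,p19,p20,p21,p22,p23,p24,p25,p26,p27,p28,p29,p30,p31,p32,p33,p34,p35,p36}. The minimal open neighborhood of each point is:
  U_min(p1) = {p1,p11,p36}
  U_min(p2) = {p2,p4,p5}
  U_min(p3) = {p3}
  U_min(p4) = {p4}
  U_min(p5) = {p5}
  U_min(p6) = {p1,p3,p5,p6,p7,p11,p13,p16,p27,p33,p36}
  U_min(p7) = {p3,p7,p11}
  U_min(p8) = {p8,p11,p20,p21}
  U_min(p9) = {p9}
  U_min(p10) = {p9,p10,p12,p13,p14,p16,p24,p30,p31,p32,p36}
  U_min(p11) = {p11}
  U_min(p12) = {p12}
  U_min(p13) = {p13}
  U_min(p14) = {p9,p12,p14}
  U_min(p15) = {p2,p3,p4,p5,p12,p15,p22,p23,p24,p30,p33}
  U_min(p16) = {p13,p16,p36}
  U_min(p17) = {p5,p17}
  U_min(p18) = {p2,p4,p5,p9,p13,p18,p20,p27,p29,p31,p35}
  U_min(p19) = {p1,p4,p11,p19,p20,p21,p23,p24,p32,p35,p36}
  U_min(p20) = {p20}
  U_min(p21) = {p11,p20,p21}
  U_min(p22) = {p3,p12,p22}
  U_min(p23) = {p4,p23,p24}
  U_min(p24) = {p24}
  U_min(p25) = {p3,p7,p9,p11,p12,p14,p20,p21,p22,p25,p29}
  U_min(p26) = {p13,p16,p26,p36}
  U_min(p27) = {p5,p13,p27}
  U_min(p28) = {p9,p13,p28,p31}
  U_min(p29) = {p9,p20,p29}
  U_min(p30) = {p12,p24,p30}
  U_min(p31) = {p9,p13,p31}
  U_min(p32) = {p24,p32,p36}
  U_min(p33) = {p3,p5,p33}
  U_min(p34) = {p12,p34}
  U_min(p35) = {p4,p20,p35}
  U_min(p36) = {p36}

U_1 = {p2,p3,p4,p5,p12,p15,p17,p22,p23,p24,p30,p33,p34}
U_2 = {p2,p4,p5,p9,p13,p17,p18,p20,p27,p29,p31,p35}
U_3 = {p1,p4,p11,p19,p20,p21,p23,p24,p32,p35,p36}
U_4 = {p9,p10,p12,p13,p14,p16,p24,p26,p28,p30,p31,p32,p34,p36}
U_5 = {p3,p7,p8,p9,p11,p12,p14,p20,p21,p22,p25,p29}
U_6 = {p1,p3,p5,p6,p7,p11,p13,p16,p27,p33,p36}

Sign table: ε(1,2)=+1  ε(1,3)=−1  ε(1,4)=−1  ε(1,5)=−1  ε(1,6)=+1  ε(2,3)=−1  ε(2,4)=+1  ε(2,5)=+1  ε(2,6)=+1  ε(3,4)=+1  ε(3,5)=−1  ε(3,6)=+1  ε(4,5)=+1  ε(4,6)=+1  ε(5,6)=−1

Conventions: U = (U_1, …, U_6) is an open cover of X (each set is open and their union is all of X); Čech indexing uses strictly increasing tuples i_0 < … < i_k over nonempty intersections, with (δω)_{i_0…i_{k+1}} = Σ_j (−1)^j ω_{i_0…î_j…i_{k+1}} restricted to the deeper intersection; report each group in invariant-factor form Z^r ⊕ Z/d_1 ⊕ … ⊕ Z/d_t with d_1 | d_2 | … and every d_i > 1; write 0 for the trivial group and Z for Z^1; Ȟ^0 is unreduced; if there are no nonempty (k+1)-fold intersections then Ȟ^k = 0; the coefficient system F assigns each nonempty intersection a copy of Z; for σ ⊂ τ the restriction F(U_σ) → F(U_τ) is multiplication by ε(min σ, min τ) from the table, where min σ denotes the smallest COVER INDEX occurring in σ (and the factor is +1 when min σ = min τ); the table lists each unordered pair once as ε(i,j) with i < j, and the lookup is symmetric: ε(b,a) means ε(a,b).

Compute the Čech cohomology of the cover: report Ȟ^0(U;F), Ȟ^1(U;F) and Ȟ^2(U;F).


intersection data:
  U12={p2,p4,p5,p17} U13={p4,p23,p24} U14={p12,p24,p30,p34} U15={p3,p12,p22} U16={p3,p5,p33} U23={p4,p20,p35} U24={p9,p13,p31} U25={p9,p20,p29} U26={p5,p13,p27} U34={p24,p32,p36} U35={p11,p20,p21} U36={p1,p11,p36} U45={p9,p12,p14} U46={p13,p16,p36} U56={p3,p7,p11}
  U123={p4} U126={p5} U134={p24} U145={p12} U156={p3} U235={p20} U245={p9} U246={p13} U346={p36} U356={p11}
C dims 6,15,10; δ0: rk 6, SNF 1^5·2; δ1: rk 9, SNF 1^9
Ȟ^0 = (6 − 6) − 0 = 0, so Ȟ^0 ≅ 0
Ȟ^1 = (15 − 9) − 6 = 0 plus torsion [2], so Ȟ^1 ≅ Z/2
Ȟ^2 = (10 − 0) − 9 = 1, so Ȟ^2 ≅ Z

Ȟ^0(U;F) ≅ 0, Ȟ^1(U;F) ≅ Z/2, Ȟ^2(U;F) ≅ Z


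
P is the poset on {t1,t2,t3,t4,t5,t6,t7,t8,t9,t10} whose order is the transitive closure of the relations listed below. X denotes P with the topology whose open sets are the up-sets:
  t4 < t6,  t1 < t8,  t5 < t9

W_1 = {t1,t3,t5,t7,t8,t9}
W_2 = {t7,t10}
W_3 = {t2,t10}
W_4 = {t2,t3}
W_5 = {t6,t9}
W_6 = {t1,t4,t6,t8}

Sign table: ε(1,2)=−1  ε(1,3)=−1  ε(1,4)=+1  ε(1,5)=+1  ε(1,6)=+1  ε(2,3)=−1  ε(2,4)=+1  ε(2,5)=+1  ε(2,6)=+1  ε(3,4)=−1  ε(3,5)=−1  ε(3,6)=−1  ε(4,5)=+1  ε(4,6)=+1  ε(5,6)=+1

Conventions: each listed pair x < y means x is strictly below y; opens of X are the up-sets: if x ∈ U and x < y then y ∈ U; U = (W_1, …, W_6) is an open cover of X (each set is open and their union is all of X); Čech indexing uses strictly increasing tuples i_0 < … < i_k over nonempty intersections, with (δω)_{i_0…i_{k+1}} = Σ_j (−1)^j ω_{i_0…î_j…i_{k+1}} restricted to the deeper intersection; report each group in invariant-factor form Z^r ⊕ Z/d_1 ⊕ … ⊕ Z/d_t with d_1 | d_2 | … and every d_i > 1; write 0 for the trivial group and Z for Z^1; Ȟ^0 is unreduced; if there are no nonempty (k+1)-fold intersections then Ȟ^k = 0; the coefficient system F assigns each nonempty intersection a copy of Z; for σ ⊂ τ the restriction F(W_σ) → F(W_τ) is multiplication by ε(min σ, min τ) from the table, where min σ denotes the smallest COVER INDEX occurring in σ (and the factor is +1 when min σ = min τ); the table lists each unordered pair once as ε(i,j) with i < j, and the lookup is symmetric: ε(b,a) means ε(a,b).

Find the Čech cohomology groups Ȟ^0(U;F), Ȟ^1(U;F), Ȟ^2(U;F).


nonempty overlaps:
  W12={t7} W14={t3} W15={t9} W16={t1,t8} W23={t10} W34={t2} W56={t6}
C dims 6,7; δ0: rk 6, SNF 1^5·2
degree 0: 6−6−0 = 0 → Ȟ^0 ≅ 0
degree 1: 7−0−6 = 1 plus torsion [2] → Ȟ^1 ≅ Z ⊕ Z/2
degree 2: 0−0−0 = 0 → Ȟ^2 ≅ 0

Ȟ^0 = 0; Ȟ^1 = Z ⊕ Z/2; Ȟ^2 = 0


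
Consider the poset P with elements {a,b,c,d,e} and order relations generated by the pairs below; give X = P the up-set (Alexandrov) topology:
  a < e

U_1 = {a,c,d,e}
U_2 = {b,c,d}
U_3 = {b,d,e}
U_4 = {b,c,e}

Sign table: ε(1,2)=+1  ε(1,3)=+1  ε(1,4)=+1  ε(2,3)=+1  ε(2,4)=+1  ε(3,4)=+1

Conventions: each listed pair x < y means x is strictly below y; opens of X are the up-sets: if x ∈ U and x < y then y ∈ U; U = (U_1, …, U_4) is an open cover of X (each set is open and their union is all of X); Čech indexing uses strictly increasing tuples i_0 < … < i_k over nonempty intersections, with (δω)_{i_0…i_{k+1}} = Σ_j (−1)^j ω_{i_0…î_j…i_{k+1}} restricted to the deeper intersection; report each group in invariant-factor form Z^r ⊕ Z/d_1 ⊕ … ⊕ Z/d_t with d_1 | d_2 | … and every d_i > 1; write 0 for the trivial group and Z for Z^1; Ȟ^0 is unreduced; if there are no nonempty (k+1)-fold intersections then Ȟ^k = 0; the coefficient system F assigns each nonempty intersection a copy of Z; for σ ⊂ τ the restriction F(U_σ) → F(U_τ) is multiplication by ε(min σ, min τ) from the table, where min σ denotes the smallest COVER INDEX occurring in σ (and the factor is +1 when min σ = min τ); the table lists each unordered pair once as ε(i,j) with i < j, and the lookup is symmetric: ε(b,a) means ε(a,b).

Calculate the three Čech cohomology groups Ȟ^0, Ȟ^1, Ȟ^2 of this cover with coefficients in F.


intersection data:
  U12={c,d} U13={d,e} U14={c,e} U23={b,d} U24={b,c} U34={b,e}
  U123={d} U124={c} U134={e} U234={b}
C dims 4,6,4; δ0: rk 3, SNF 1^3; δ1: rk 3, SNF 1^3
Ȟ^0 = (4 − 3) − 0 = 1, so Ȟ^0 ≅ Z
Ȟ^1 = (6 − 3) − 3 = 0, so Ȟ^1 ≅ 0
Ȟ^2 = (4 − 0) − 3 = 1, so Ȟ^2 ≅ Z

Ȟ^0 = Z; Ȟ^1 = 0; Ȟ^2 = Z


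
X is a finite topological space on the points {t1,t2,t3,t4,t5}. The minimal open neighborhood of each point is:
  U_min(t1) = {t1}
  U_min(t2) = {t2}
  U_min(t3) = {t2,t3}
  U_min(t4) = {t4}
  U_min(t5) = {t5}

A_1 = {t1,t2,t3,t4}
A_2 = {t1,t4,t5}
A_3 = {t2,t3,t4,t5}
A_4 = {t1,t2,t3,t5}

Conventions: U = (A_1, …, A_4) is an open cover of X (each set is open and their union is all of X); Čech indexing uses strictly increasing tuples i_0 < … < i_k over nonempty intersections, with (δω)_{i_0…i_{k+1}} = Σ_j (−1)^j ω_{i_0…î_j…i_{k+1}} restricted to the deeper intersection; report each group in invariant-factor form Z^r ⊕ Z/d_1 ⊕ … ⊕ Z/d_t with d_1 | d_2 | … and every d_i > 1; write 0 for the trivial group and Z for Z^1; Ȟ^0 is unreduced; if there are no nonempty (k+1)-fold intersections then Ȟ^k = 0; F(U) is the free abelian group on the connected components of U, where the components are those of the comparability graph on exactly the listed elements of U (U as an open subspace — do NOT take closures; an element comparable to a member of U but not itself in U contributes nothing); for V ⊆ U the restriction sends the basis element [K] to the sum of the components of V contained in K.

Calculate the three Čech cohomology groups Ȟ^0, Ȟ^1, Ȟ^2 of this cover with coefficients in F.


Ȟ^0 = Z^4; Ȟ^1 = 0; Ȟ^2 = 0

nonempty overlaps:
  A12={t1,t4} A13={t2,t3,t4} A14={t1,t2,t3} A23={t4,t5} A24={t1,t5} A34={t2,t3,t5}
  A123={t4} A124={t1} A134={t2,t3} A234={t5}
components per intersection:
  A1: {t1} {t2,t3} {t4}
  A2: {t1} {t4} {t5}
  A3: {t2,t3} {t4} {t5}
  A4: {t1} {t2,t3} {t5}
  A12: {t1} {t4}
  A13: {t2,t3} {t4}
  A14: {t1} {t2,t3}
  A23: {t4} {t5}
  A24: {t1} {t5}
  A34: {t2,t3} {t5}
  A123: {t4}
  A124: {t1}
  A134: {t2,t3}
  A234: {t5}
C dims 12,12,4; δ0: rk 8, SNF 1^8; δ1: rk 4, SNF 1^4
degree 0: 12−8−0 = 4 → Ȟ^0 ≅ Z^4
degree 1: 12−4−8 = 0 → Ȟ^1 ≅ 0
degree 2: 4−0−4 = 0 → Ȟ^2 ≅ 0


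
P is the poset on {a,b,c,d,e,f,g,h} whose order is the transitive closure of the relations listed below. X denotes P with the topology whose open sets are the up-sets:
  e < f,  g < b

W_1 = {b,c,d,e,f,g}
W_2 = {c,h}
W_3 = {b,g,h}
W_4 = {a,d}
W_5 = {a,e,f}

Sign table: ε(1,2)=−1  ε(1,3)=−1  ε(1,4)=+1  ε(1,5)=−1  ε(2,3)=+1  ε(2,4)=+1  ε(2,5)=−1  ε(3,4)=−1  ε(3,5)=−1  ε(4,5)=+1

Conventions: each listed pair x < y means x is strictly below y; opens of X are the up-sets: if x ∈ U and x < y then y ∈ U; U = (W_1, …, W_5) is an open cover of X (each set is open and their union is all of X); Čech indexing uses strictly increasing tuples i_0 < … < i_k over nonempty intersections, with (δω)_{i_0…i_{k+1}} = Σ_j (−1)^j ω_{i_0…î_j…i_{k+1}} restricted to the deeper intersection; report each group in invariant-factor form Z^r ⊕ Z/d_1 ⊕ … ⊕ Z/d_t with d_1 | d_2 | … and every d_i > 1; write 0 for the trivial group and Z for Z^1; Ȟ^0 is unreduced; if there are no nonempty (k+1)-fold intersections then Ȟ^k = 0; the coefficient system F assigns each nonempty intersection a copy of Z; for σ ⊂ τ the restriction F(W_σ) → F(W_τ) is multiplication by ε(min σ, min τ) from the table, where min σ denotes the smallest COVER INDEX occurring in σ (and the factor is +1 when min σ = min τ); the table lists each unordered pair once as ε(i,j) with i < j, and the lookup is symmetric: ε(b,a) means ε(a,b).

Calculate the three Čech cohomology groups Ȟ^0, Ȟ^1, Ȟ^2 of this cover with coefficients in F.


Ȟ^0(U;F) ≅ 0, Ȟ^1(U;F) ≅ Z ⊕ Z/2 and Ȟ^2(U;F) ≅ 0

nerve of the cover:
  W12={c} W13={b,g} W14={d} W15={e,f} W23={h} W45={a}
C dims 5,6; δ0: rk 5, SNF 1^4·2
Ȟ^0 = (5 − 5) − 0 = 0, so Ȟ^0 ≅ 0
Ȟ^1 = (6 − 0) − 5 = 1 plus torsion [2], so Ȟ^1 ≅ Z ⊕ Z/2
Ȟ^2 = (0 − 0) − 0 = 0, so Ȟ^2 ≅ 0


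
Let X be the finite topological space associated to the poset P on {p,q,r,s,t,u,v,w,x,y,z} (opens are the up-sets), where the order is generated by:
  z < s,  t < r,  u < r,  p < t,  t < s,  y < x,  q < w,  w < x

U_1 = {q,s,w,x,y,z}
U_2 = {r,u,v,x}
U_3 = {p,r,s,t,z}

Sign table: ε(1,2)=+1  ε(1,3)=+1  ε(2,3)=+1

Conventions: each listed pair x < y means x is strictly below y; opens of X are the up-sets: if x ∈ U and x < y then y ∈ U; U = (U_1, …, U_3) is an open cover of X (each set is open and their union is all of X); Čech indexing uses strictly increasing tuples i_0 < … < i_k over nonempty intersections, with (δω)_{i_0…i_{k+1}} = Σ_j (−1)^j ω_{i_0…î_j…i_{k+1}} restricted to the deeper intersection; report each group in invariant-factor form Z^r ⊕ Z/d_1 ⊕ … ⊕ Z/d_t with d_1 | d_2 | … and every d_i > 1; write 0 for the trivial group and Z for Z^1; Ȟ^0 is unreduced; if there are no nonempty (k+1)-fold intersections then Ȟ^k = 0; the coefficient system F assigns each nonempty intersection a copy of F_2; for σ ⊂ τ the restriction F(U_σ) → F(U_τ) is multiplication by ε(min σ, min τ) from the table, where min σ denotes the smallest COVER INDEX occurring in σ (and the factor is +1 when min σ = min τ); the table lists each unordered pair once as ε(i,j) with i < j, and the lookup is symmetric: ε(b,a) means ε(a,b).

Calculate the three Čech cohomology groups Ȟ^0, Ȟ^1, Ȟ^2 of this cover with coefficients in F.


Ȟ^0(U;F) ≅ Z/2,  Ȟ^1(U;F) ≅ Z/2,  Ȟ^2(U;F) ≅ 0

cover nerve:
  U12={x} U13={s,z} U23={r}
C dims 3,3; δ0: rk_F2 2
Ȟ^0: (3−2)−0=1 ⇒ Z/2
Ȟ^1: (3−0)−2=1 ⇒ Z/2
Ȟ^2: (0−0)−0=0 ⇒ 0


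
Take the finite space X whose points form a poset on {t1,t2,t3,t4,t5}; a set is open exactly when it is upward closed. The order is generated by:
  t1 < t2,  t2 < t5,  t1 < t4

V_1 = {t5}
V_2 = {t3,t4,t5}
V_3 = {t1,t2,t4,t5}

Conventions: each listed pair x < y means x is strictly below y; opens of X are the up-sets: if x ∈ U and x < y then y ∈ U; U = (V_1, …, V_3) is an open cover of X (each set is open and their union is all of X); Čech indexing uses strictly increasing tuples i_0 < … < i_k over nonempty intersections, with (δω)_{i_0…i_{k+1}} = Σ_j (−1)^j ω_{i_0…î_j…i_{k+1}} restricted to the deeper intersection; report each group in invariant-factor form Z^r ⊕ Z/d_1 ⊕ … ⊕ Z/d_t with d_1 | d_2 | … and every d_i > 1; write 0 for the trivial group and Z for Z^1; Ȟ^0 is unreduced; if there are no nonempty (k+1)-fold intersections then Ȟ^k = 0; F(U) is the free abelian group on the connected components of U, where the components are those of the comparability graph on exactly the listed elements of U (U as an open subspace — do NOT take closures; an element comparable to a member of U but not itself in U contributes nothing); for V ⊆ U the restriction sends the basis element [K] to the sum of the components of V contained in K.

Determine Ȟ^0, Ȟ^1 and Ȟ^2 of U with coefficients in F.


nerve simplices:
  V12={t5} V13={t5} V23={t4,t5}
  V123={t5}
components per intersection:
  V1: {t5}
  V2: {t3} {t4} {t5}
  V3: {t1,t2,t4,t5}
  V12: {t5}
  V13: {t5}
  V23: {t4} {t5}
  V123: {t5}
C dims 5,4,1; δ0: rk 3, SNF 1^3; δ1: rk 1, SNF 1^1
degree 0: 5−3−0 = 2 → Ȟ^0 ≅ Z^2
degree 1: 4−1−3 = 0 → Ȟ^1 ≅ 0
degree 2: 1−0−1 = 0 → Ȟ^2 ≅ 0

Ȟ^0 = Z^2,  Ȟ^1 = 0,  Ȟ^2 = 0


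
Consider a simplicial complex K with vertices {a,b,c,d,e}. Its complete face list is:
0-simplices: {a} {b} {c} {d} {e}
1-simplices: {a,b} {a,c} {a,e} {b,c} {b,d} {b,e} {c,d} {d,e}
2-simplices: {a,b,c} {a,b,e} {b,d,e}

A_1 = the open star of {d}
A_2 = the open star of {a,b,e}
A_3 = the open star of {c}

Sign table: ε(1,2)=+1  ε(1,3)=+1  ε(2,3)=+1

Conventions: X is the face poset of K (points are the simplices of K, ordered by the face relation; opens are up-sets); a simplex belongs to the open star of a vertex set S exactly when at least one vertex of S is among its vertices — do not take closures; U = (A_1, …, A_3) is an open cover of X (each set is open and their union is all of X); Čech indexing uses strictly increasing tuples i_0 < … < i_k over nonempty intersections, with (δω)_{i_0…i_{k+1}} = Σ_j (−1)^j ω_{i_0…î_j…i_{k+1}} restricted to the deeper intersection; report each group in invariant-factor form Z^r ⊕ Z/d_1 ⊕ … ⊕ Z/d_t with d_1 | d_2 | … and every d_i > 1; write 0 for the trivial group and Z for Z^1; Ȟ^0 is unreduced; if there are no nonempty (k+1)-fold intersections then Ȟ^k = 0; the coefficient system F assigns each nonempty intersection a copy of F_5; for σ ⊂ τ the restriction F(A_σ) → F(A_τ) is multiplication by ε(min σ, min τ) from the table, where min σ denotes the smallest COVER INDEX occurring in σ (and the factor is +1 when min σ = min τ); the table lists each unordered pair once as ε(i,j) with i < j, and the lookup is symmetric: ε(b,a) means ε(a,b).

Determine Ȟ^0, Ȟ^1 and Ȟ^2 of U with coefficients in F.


Ȟ^0 = Z/5, Ȟ^1 = Z/5 and Ȟ^2 = 0

nonempty overlaps:
  A1={{d},{b,d},{c,d},{d,e},{b,d,e}} A2={{a},{b},{e},{a,b},{a,c},{a,e},{b,c},{b,d},{b,e},{d,e},{a,b,c},{a,b,e},{b,d,e}} A3={{c},{a,c},{b,c},{c,d},{a,b,c}}
  A12={{b,d},{d,e},{b,d,e}} A13={{c,d}} A23={{a,c},{b,c},{a,b,c}}
C dims 3,3; δ0: rk_F5 2
degree 0: 3−2−0 = 1 → Ȟ^0 ≅ Z/5
degree 1: 3−0−2 = 1 → Ȟ^1 ≅ Z/5
degree 2: 0−0−0 = 0 → Ȟ^2 ≅ 0


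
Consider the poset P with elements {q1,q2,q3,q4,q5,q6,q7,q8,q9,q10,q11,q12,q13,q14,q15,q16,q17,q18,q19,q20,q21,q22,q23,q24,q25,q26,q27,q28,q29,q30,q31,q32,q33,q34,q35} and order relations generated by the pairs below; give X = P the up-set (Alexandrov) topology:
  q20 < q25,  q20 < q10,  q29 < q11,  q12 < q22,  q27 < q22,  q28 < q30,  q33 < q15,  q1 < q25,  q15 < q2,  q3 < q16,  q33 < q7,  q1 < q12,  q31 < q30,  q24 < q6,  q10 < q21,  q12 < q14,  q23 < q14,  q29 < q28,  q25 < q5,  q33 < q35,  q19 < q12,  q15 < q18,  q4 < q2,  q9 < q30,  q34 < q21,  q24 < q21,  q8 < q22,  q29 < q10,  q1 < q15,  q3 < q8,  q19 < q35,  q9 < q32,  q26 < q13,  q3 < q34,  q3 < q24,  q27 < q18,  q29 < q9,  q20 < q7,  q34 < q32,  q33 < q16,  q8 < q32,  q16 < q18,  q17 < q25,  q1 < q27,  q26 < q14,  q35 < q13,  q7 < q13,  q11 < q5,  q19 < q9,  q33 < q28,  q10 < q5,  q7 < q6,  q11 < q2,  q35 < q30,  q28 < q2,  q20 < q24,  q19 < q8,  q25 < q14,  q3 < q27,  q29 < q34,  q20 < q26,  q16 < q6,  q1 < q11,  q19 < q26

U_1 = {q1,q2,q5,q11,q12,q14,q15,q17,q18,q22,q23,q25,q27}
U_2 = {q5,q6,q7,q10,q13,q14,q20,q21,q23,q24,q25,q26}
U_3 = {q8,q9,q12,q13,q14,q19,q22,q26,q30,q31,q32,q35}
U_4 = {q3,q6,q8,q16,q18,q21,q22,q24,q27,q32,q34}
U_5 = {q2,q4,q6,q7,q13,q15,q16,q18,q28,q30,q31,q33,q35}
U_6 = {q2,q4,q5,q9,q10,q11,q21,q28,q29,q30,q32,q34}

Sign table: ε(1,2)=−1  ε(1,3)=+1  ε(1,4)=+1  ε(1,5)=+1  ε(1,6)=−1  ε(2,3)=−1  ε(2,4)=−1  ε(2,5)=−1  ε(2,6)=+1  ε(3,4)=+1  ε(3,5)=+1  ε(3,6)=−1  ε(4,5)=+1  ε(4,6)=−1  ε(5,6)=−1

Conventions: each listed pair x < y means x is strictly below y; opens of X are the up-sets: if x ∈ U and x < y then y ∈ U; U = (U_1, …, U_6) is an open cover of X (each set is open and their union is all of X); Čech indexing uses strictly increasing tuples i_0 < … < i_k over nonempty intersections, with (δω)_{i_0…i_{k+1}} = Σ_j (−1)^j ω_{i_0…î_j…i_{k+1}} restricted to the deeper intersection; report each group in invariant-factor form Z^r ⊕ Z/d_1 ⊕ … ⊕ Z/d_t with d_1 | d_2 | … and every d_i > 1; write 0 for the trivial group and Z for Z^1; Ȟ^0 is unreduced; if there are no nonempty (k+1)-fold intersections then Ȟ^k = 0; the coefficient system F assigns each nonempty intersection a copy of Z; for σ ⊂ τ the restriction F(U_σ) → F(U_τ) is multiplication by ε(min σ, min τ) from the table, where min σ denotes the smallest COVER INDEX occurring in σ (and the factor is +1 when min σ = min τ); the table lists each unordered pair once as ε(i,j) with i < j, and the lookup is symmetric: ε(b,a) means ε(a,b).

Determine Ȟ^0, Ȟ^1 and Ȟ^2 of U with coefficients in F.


Ȟ^0 = Z, Ȟ^1 = 0 and Ȟ^2 = Z/2

intersection data:
  U12={q5,q14,q23,q25} U13={q12,q14,q22} U14={q18,q22,q27} U15={q2,q15,q18} U16={q2,q5,q11} U23={q13,q14,q26} U24={q6,q21,q24} U25={q6,q7,q13} U26={q5,q10,q21} U34={q8,q22,q32} U35={q13,q30,q31,q35} U36={q9,q30,q32} U45={q6,q16,q18} U46={q21,q32,q34} U56={q2,q4,q28,q30}
  U123={q14} U126={q5} U134={q22} U145={q18} U156={q2} U235={q13} U245={q6} U246={q21} U346={q32} U356={q30}
C dims 6,15,10; δ0: rk 5, SNF 1^5; δ1: rk 10, SNF 1^9·2
Ȟ^0 = (6 − 5) − 0 = 1, so Ȟ^0 ≅ Z
Ȟ^1 = (15 − 10) − 5 = 0, so Ȟ^1 ≅ 0
Ȟ^2 = (10 − 0) − 10 = 0 plus torsion [2], so Ȟ^2 ≅ Z/2


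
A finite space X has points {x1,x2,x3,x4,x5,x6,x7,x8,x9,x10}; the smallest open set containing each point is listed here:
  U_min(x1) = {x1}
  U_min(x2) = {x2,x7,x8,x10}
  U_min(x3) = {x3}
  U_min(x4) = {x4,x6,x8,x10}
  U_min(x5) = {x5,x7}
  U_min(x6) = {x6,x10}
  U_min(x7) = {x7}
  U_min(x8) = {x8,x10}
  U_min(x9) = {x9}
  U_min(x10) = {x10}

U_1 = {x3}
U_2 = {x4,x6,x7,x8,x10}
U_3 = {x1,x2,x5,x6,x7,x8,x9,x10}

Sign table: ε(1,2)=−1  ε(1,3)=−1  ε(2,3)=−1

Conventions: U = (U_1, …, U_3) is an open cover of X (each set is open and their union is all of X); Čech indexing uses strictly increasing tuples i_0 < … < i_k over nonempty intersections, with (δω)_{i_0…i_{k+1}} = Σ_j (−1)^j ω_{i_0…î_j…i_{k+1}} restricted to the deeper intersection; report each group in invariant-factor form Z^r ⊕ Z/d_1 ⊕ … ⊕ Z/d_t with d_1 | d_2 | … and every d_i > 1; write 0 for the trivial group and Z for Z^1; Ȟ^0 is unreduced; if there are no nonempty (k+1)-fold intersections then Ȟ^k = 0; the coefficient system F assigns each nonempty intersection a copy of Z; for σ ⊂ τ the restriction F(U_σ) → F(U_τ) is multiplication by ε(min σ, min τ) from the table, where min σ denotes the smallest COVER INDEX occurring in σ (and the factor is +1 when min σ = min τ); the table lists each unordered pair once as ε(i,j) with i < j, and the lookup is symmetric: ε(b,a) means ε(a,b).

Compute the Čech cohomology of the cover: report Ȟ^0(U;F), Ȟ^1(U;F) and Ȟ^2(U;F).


nerve of the cover:
  U23={x6,x7,x8,x10}
C dims 3,1; δ0: rk 1, SNF 1^1
Ȟ^0 = (3 − 1) − 0 = 2, so Ȟ^0 ≅ Z^2
Ȟ^1 = (1 − 0) − 1 = 0, so Ȟ^1 ≅ 0
Ȟ^2 = (0 − 0) − 0 = 0, so Ȟ^2 ≅ 0

Ȟ^0(U;F) ≅ Z^2,  Ȟ^1(U;F) ≅ 0,  Ȟ^2(U;F) ≅ 0


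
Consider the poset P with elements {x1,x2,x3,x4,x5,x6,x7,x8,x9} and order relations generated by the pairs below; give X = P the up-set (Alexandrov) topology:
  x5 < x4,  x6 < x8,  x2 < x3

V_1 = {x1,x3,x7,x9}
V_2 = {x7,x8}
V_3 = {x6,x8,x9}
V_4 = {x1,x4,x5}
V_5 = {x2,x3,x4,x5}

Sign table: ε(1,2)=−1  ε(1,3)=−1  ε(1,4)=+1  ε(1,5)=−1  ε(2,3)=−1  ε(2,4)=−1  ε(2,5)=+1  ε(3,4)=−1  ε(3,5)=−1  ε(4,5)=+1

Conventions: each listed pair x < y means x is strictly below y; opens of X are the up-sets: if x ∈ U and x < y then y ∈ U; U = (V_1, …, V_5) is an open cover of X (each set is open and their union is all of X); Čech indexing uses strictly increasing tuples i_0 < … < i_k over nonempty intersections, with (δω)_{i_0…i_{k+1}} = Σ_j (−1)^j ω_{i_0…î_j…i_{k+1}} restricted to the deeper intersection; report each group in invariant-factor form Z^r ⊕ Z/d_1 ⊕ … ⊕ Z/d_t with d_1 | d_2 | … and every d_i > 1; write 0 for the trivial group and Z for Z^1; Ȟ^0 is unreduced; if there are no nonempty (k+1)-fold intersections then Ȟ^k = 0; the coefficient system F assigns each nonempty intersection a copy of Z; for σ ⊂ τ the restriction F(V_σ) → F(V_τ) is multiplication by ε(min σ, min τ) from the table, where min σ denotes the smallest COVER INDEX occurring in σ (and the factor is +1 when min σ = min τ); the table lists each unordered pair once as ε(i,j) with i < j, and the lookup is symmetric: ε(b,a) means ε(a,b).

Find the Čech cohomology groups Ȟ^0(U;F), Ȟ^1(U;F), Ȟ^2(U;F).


cover nerve:
  V12={x7} V13={x9} V14={x1} V15={x3} V23={x8} V45={x4,x5}
C dims 5,6; δ0: rk 5, SNF 1^4·2
Ȟ^0: (5−5)−0=0 ⇒ 0
Ȟ^1: (6−0)−5=1 plus torsion [2] ⇒ Z ⊕ Z/2
Ȟ^2: (0−0)−0=0 ⇒ 0

Ȟ^0(U;F) ≅ 0, Ȟ^1(U;F) ≅ Z ⊕ Z/2, Ȟ^2(U;F) ≅ 0


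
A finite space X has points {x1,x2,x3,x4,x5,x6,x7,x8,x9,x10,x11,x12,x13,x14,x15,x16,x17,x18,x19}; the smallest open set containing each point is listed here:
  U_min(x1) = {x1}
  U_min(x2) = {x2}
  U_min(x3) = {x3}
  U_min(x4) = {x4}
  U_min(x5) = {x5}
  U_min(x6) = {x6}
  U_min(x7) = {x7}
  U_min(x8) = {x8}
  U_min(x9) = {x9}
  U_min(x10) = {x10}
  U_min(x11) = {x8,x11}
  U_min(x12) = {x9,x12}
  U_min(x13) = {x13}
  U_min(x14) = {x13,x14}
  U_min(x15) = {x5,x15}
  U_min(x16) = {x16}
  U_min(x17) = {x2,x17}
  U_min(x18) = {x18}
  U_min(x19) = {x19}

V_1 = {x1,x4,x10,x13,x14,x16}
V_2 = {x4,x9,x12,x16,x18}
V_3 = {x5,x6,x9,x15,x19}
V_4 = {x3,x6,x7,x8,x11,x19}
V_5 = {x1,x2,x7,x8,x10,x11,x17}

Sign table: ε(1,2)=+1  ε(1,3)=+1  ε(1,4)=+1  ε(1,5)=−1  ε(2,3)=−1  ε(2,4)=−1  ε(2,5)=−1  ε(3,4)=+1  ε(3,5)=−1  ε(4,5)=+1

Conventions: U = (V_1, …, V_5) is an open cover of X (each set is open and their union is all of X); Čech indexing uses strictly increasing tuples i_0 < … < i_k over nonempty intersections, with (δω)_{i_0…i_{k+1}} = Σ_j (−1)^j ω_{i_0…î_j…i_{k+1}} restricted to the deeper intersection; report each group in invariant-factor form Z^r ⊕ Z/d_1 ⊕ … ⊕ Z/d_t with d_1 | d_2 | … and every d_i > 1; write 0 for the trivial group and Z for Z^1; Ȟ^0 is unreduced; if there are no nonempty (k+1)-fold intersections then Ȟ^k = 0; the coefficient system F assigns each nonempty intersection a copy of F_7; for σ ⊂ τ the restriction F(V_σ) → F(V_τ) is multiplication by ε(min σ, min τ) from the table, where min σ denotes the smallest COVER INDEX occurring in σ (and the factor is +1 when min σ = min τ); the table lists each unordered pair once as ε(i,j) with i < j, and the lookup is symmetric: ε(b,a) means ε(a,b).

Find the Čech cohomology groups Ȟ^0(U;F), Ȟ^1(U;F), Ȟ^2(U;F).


nonempty intersections:
  V12={x4,x16} V15={x1,x10} V23={x9} V34={x6,x19} V45={x7,x8,x11}
C dims 5,5; δ0: rk_F7 4
Ȟ^0: (5−4)−0=1 ⇒ Z/7
Ȟ^1: (5−0)−4=1 ⇒ Z/7
Ȟ^2: (0−0)−0=0 ⇒ 0

Ȟ^0 = Z/7, Ȟ^1 = Z/7 and Ȟ^2 = 0
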